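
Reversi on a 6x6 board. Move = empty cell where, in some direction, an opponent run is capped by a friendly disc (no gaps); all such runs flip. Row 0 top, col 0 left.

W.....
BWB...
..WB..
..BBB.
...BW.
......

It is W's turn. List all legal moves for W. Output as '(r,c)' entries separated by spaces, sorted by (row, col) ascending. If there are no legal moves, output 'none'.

Answer: (0,2) (1,3) (2,0) (2,4) (4,2)

Derivation:
(0,1): no bracket -> illegal
(0,2): flips 1 -> legal
(0,3): no bracket -> illegal
(1,3): flips 1 -> legal
(1,4): no bracket -> illegal
(2,0): flips 1 -> legal
(2,1): no bracket -> illegal
(2,4): flips 2 -> legal
(2,5): no bracket -> illegal
(3,1): no bracket -> illegal
(3,5): no bracket -> illegal
(4,1): no bracket -> illegal
(4,2): flips 2 -> legal
(4,5): no bracket -> illegal
(5,2): no bracket -> illegal
(5,3): no bracket -> illegal
(5,4): no bracket -> illegal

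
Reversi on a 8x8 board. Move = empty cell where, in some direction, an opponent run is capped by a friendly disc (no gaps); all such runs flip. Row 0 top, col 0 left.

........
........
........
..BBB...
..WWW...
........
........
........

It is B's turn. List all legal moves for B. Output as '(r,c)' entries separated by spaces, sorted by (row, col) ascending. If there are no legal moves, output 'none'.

Answer: (5,1) (5,2) (5,3) (5,4) (5,5)

Derivation:
(3,1): no bracket -> illegal
(3,5): no bracket -> illegal
(4,1): no bracket -> illegal
(4,5): no bracket -> illegal
(5,1): flips 1 -> legal
(5,2): flips 2 -> legal
(5,3): flips 1 -> legal
(5,4): flips 2 -> legal
(5,5): flips 1 -> legal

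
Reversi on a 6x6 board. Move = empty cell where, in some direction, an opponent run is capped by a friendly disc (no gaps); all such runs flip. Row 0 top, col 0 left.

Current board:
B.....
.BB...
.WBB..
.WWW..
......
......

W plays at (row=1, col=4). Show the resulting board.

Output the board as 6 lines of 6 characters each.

Place W at (1,4); scan 8 dirs for brackets.
Dir NW: first cell '.' (not opp) -> no flip
Dir N: first cell '.' (not opp) -> no flip
Dir NE: first cell '.' (not opp) -> no flip
Dir W: first cell '.' (not opp) -> no flip
Dir E: first cell '.' (not opp) -> no flip
Dir SW: opp run (2,3) capped by W -> flip
Dir S: first cell '.' (not opp) -> no flip
Dir SE: first cell '.' (not opp) -> no flip
All flips: (2,3)

Answer: B.....
.BB.W.
.WBW..
.WWW..
......
......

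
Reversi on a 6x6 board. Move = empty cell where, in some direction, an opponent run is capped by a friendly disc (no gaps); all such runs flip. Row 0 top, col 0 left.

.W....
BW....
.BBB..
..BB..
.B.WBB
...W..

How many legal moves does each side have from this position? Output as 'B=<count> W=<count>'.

Answer: B=4 W=4

Derivation:
-- B to move --
(0,0): flips 1 -> legal
(0,2): no bracket -> illegal
(1,2): flips 1 -> legal
(2,0): no bracket -> illegal
(3,4): no bracket -> illegal
(4,2): flips 1 -> legal
(5,2): no bracket -> illegal
(5,4): flips 1 -> legal
B mobility = 4
-- W to move --
(0,0): no bracket -> illegal
(1,2): no bracket -> illegal
(1,3): flips 2 -> legal
(1,4): no bracket -> illegal
(2,0): no bracket -> illegal
(2,4): no bracket -> illegal
(3,0): no bracket -> illegal
(3,1): flips 1 -> legal
(3,4): no bracket -> illegal
(3,5): flips 1 -> legal
(4,0): no bracket -> illegal
(4,2): no bracket -> illegal
(5,0): no bracket -> illegal
(5,1): no bracket -> illegal
(5,2): no bracket -> illegal
(5,4): no bracket -> illegal
(5,5): flips 3 -> legal
W mobility = 4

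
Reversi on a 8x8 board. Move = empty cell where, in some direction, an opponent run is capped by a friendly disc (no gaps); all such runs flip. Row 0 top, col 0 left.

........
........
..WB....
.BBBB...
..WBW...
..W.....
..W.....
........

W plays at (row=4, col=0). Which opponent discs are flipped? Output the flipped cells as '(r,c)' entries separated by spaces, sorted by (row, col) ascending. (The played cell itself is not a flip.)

Dir NW: edge -> no flip
Dir N: first cell '.' (not opp) -> no flip
Dir NE: opp run (3,1) capped by W -> flip
Dir W: edge -> no flip
Dir E: first cell '.' (not opp) -> no flip
Dir SW: edge -> no flip
Dir S: first cell '.' (not opp) -> no flip
Dir SE: first cell '.' (not opp) -> no flip

Answer: (3,1)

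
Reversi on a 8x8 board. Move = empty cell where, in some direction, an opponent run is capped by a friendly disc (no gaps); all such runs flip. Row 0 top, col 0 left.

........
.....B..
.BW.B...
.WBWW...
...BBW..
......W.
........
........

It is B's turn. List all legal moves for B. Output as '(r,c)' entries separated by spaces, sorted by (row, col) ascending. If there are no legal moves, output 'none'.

(1,1): flips 2 -> legal
(1,2): flips 1 -> legal
(1,3): no bracket -> illegal
(2,0): no bracket -> illegal
(2,3): flips 2 -> legal
(2,5): flips 1 -> legal
(3,0): flips 1 -> legal
(3,5): flips 2 -> legal
(3,6): no bracket -> illegal
(4,0): no bracket -> illegal
(4,1): flips 1 -> legal
(4,2): flips 1 -> legal
(4,6): flips 1 -> legal
(4,7): no bracket -> illegal
(5,4): no bracket -> illegal
(5,5): no bracket -> illegal
(5,7): no bracket -> illegal
(6,5): no bracket -> illegal
(6,6): no bracket -> illegal
(6,7): no bracket -> illegal

Answer: (1,1) (1,2) (2,3) (2,5) (3,0) (3,5) (4,1) (4,2) (4,6)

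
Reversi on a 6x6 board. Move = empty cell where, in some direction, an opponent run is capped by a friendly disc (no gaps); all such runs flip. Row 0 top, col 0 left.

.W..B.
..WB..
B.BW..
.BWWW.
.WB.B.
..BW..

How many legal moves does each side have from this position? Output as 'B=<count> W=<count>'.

Answer: B=9 W=10

Derivation:
-- B to move --
(0,0): no bracket -> illegal
(0,2): flips 1 -> legal
(0,3): no bracket -> illegal
(1,0): no bracket -> illegal
(1,1): flips 1 -> legal
(1,4): no bracket -> illegal
(2,1): no bracket -> illegal
(2,4): flips 3 -> legal
(2,5): no bracket -> illegal
(3,0): flips 1 -> legal
(3,5): flips 3 -> legal
(4,0): flips 1 -> legal
(4,3): flips 2 -> legal
(4,5): no bracket -> illegal
(5,0): no bracket -> illegal
(5,1): flips 1 -> legal
(5,4): flips 1 -> legal
B mobility = 9
-- W to move --
(0,2): no bracket -> illegal
(0,3): flips 1 -> legal
(0,5): no bracket -> illegal
(1,0): no bracket -> illegal
(1,1): flips 1 -> legal
(1,4): flips 1 -> legal
(1,5): no bracket -> illegal
(2,1): flips 2 -> legal
(2,4): no bracket -> illegal
(3,0): flips 1 -> legal
(3,5): flips 1 -> legal
(4,0): no bracket -> illegal
(4,3): flips 1 -> legal
(4,5): no bracket -> illegal
(5,1): flips 2 -> legal
(5,4): flips 1 -> legal
(5,5): flips 1 -> legal
W mobility = 10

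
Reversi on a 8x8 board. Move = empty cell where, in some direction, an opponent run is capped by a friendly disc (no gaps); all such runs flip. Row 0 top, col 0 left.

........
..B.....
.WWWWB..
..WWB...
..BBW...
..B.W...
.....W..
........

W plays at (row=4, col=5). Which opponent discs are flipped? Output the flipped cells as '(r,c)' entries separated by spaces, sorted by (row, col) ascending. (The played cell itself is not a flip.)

Answer: (3,4)

Derivation:
Dir NW: opp run (3,4) capped by W -> flip
Dir N: first cell '.' (not opp) -> no flip
Dir NE: first cell '.' (not opp) -> no flip
Dir W: first cell 'W' (not opp) -> no flip
Dir E: first cell '.' (not opp) -> no flip
Dir SW: first cell 'W' (not opp) -> no flip
Dir S: first cell '.' (not opp) -> no flip
Dir SE: first cell '.' (not opp) -> no flip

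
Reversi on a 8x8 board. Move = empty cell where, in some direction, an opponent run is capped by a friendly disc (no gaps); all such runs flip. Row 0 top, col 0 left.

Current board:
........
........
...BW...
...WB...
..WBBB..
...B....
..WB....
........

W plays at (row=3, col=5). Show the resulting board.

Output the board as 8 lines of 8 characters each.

Answer: ........
........
...BW...
...WWW..
..WBWB..
...W....
..WB....
........

Derivation:
Place W at (3,5); scan 8 dirs for brackets.
Dir NW: first cell 'W' (not opp) -> no flip
Dir N: first cell '.' (not opp) -> no flip
Dir NE: first cell '.' (not opp) -> no flip
Dir W: opp run (3,4) capped by W -> flip
Dir E: first cell '.' (not opp) -> no flip
Dir SW: opp run (4,4) (5,3) capped by W -> flip
Dir S: opp run (4,5), next='.' -> no flip
Dir SE: first cell '.' (not opp) -> no flip
All flips: (3,4) (4,4) (5,3)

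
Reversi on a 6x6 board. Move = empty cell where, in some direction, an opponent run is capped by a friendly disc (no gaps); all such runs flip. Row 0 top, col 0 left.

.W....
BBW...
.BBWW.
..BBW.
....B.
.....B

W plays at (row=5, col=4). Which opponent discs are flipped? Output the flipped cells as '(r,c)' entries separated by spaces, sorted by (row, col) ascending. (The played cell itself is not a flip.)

Dir NW: first cell '.' (not opp) -> no flip
Dir N: opp run (4,4) capped by W -> flip
Dir NE: first cell '.' (not opp) -> no flip
Dir W: first cell '.' (not opp) -> no flip
Dir E: opp run (5,5), next=edge -> no flip
Dir SW: edge -> no flip
Dir S: edge -> no flip
Dir SE: edge -> no flip

Answer: (4,4)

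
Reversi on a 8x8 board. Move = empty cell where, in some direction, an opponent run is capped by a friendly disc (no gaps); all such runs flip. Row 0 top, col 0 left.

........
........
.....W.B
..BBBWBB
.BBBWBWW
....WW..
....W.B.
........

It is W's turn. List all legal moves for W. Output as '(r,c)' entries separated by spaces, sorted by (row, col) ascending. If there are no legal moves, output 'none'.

(1,6): no bracket -> illegal
(1,7): flips 2 -> legal
(2,1): flips 2 -> legal
(2,2): flips 1 -> legal
(2,3): no bracket -> illegal
(2,4): flips 1 -> legal
(2,6): flips 1 -> legal
(3,0): no bracket -> illegal
(3,1): flips 3 -> legal
(4,0): flips 3 -> legal
(5,0): no bracket -> illegal
(5,1): no bracket -> illegal
(5,2): flips 2 -> legal
(5,3): no bracket -> illegal
(5,6): no bracket -> illegal
(5,7): no bracket -> illegal
(6,5): no bracket -> illegal
(6,7): no bracket -> illegal
(7,5): no bracket -> illegal
(7,6): no bracket -> illegal
(7,7): flips 1 -> legal

Answer: (1,7) (2,1) (2,2) (2,4) (2,6) (3,1) (4,0) (5,2) (7,7)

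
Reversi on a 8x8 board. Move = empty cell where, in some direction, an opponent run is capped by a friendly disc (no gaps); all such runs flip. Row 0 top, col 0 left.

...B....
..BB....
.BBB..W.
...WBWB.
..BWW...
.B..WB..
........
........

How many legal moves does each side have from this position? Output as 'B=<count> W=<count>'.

Answer: B=7 W=9

Derivation:
-- B to move --
(1,5): no bracket -> illegal
(1,6): flips 1 -> legal
(1,7): no bracket -> illegal
(2,4): flips 1 -> legal
(2,5): no bracket -> illegal
(2,7): no bracket -> illegal
(3,2): flips 1 -> legal
(3,7): no bracket -> illegal
(4,5): flips 2 -> legal
(4,6): no bracket -> illegal
(5,2): flips 1 -> legal
(5,3): flips 3 -> legal
(6,3): no bracket -> illegal
(6,4): flips 2 -> legal
(6,5): no bracket -> illegal
B mobility = 7
-- W to move --
(0,1): no bracket -> illegal
(0,2): no bracket -> illegal
(0,4): no bracket -> illegal
(1,0): no bracket -> illegal
(1,1): flips 1 -> legal
(1,4): no bracket -> illegal
(2,0): no bracket -> illegal
(2,4): flips 1 -> legal
(2,5): flips 1 -> legal
(2,7): no bracket -> illegal
(3,0): no bracket -> illegal
(3,1): no bracket -> illegal
(3,2): no bracket -> illegal
(3,7): flips 1 -> legal
(4,0): no bracket -> illegal
(4,1): flips 1 -> legal
(4,5): no bracket -> illegal
(4,6): flips 1 -> legal
(4,7): no bracket -> illegal
(5,0): no bracket -> illegal
(5,2): no bracket -> illegal
(5,3): no bracket -> illegal
(5,6): flips 1 -> legal
(6,0): flips 2 -> legal
(6,1): no bracket -> illegal
(6,2): no bracket -> illegal
(6,4): no bracket -> illegal
(6,5): no bracket -> illegal
(6,6): flips 1 -> legal
W mobility = 9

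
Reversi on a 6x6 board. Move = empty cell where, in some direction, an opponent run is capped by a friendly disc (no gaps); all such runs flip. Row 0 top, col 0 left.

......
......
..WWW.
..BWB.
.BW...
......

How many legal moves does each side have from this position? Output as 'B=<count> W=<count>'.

-- B to move --
(1,1): no bracket -> illegal
(1,2): flips 2 -> legal
(1,3): no bracket -> illegal
(1,4): flips 2 -> legal
(1,5): no bracket -> illegal
(2,1): no bracket -> illegal
(2,5): no bracket -> illegal
(3,1): no bracket -> illegal
(3,5): no bracket -> illegal
(4,3): flips 1 -> legal
(4,4): no bracket -> illegal
(5,1): no bracket -> illegal
(5,2): flips 1 -> legal
(5,3): no bracket -> illegal
B mobility = 4
-- W to move --
(2,1): no bracket -> illegal
(2,5): no bracket -> illegal
(3,0): no bracket -> illegal
(3,1): flips 1 -> legal
(3,5): flips 1 -> legal
(4,0): flips 1 -> legal
(4,3): no bracket -> illegal
(4,4): flips 1 -> legal
(4,5): flips 1 -> legal
(5,0): flips 2 -> legal
(5,1): no bracket -> illegal
(5,2): no bracket -> illegal
W mobility = 6

Answer: B=4 W=6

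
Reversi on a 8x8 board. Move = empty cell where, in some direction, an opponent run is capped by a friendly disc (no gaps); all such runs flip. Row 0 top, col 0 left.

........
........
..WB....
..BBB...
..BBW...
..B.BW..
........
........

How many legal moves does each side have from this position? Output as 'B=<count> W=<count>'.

Answer: B=6 W=5

Derivation:
-- B to move --
(1,1): flips 1 -> legal
(1,2): flips 1 -> legal
(1,3): no bracket -> illegal
(2,1): flips 1 -> legal
(3,1): no bracket -> illegal
(3,5): no bracket -> illegal
(4,5): flips 1 -> legal
(4,6): no bracket -> illegal
(5,3): no bracket -> illegal
(5,6): flips 1 -> legal
(6,4): no bracket -> illegal
(6,5): no bracket -> illegal
(6,6): flips 2 -> legal
B mobility = 6
-- W to move --
(1,2): no bracket -> illegal
(1,3): no bracket -> illegal
(1,4): no bracket -> illegal
(2,1): no bracket -> illegal
(2,4): flips 2 -> legal
(2,5): no bracket -> illegal
(3,1): no bracket -> illegal
(3,5): no bracket -> illegal
(4,1): flips 2 -> legal
(4,5): no bracket -> illegal
(5,1): no bracket -> illegal
(5,3): flips 1 -> legal
(6,1): no bracket -> illegal
(6,2): flips 3 -> legal
(6,3): no bracket -> illegal
(6,4): flips 1 -> legal
(6,5): no bracket -> illegal
W mobility = 5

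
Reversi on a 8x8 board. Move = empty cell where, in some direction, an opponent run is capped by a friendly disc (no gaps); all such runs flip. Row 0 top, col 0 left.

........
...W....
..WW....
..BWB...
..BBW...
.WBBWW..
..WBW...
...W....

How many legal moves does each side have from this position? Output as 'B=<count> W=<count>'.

-- B to move --
(0,2): no bracket -> illegal
(0,3): flips 3 -> legal
(0,4): no bracket -> illegal
(1,1): no bracket -> illegal
(1,2): flips 2 -> legal
(1,4): flips 1 -> legal
(2,1): no bracket -> illegal
(2,4): flips 1 -> legal
(3,1): no bracket -> illegal
(3,5): flips 1 -> legal
(4,0): no bracket -> illegal
(4,1): no bracket -> illegal
(4,5): flips 2 -> legal
(4,6): no bracket -> illegal
(5,0): flips 1 -> legal
(5,6): flips 2 -> legal
(6,0): flips 1 -> legal
(6,1): flips 1 -> legal
(6,5): flips 2 -> legal
(6,6): no bracket -> illegal
(7,1): flips 1 -> legal
(7,2): flips 1 -> legal
(7,4): flips 3 -> legal
(7,5): flips 1 -> legal
B mobility = 15
-- W to move --
(2,1): flips 2 -> legal
(2,4): flips 1 -> legal
(2,5): no bracket -> illegal
(3,1): flips 3 -> legal
(3,5): flips 1 -> legal
(4,1): flips 3 -> legal
(4,5): flips 1 -> legal
(6,1): no bracket -> illegal
(7,2): flips 1 -> legal
(7,4): no bracket -> illegal
W mobility = 7

Answer: B=15 W=7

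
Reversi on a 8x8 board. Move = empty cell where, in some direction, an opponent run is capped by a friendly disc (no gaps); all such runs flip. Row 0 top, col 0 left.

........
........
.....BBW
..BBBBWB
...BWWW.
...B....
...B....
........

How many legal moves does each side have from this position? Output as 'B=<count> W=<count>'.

Answer: B=6 W=11

Derivation:
-- B to move --
(1,6): no bracket -> illegal
(1,7): flips 1 -> legal
(4,7): flips 4 -> legal
(5,4): flips 1 -> legal
(5,5): flips 3 -> legal
(5,6): flips 3 -> legal
(5,7): flips 1 -> legal
B mobility = 6
-- W to move --
(1,4): flips 1 -> legal
(1,5): flips 2 -> legal
(1,6): flips 1 -> legal
(1,7): flips 2 -> legal
(2,1): no bracket -> illegal
(2,2): flips 1 -> legal
(2,3): flips 1 -> legal
(2,4): flips 4 -> legal
(3,1): flips 4 -> legal
(4,1): no bracket -> illegal
(4,2): flips 1 -> legal
(4,7): flips 1 -> legal
(5,2): no bracket -> illegal
(5,4): no bracket -> illegal
(6,2): flips 1 -> legal
(6,4): no bracket -> illegal
(7,2): no bracket -> illegal
(7,3): no bracket -> illegal
(7,4): no bracket -> illegal
W mobility = 11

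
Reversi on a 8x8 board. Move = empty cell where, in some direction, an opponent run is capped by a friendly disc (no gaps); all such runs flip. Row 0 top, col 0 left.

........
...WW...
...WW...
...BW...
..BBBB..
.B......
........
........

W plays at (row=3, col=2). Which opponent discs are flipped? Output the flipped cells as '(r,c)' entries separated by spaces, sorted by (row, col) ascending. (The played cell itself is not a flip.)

Dir NW: first cell '.' (not opp) -> no flip
Dir N: first cell '.' (not opp) -> no flip
Dir NE: first cell 'W' (not opp) -> no flip
Dir W: first cell '.' (not opp) -> no flip
Dir E: opp run (3,3) capped by W -> flip
Dir SW: first cell '.' (not opp) -> no flip
Dir S: opp run (4,2), next='.' -> no flip
Dir SE: opp run (4,3), next='.' -> no flip

Answer: (3,3)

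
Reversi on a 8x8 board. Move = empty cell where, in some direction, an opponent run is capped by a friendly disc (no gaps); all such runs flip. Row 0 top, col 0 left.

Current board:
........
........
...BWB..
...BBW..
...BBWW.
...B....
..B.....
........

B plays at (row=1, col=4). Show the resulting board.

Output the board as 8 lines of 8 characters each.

Place B at (1,4); scan 8 dirs for brackets.
Dir NW: first cell '.' (not opp) -> no flip
Dir N: first cell '.' (not opp) -> no flip
Dir NE: first cell '.' (not opp) -> no flip
Dir W: first cell '.' (not opp) -> no flip
Dir E: first cell '.' (not opp) -> no flip
Dir SW: first cell 'B' (not opp) -> no flip
Dir S: opp run (2,4) capped by B -> flip
Dir SE: first cell 'B' (not opp) -> no flip
All flips: (2,4)

Answer: ........
....B...
...BBB..
...BBW..
...BBWW.
...B....
..B.....
........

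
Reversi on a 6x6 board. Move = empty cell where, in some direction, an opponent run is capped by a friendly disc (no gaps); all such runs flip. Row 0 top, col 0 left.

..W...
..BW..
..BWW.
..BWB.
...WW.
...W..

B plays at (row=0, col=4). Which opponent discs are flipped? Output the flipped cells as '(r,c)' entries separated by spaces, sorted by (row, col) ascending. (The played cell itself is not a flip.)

Answer: (1,3)

Derivation:
Dir NW: edge -> no flip
Dir N: edge -> no flip
Dir NE: edge -> no flip
Dir W: first cell '.' (not opp) -> no flip
Dir E: first cell '.' (not opp) -> no flip
Dir SW: opp run (1,3) capped by B -> flip
Dir S: first cell '.' (not opp) -> no flip
Dir SE: first cell '.' (not opp) -> no flip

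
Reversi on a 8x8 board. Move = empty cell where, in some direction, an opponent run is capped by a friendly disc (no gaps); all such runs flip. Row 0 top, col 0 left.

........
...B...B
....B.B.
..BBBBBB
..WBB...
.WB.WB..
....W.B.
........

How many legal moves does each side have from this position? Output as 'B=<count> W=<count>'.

Answer: B=7 W=9

Derivation:
-- B to move --
(3,1): no bracket -> illegal
(4,0): no bracket -> illegal
(4,1): flips 1 -> legal
(4,5): no bracket -> illegal
(5,0): flips 1 -> legal
(5,3): flips 1 -> legal
(6,0): flips 2 -> legal
(6,1): no bracket -> illegal
(6,2): no bracket -> illegal
(6,3): no bracket -> illegal
(6,5): flips 1 -> legal
(7,3): flips 1 -> legal
(7,4): flips 2 -> legal
(7,5): no bracket -> illegal
B mobility = 7
-- W to move --
(0,2): no bracket -> illegal
(0,3): no bracket -> illegal
(0,4): no bracket -> illegal
(0,6): no bracket -> illegal
(0,7): no bracket -> illegal
(1,2): no bracket -> illegal
(1,4): flips 3 -> legal
(1,5): flips 2 -> legal
(1,6): no bracket -> illegal
(2,1): flips 2 -> legal
(2,2): flips 1 -> legal
(2,3): no bracket -> illegal
(2,5): no bracket -> illegal
(2,7): no bracket -> illegal
(3,1): no bracket -> illegal
(4,1): no bracket -> illegal
(4,5): flips 2 -> legal
(4,6): flips 1 -> legal
(4,7): no bracket -> illegal
(5,3): flips 1 -> legal
(5,6): flips 1 -> legal
(5,7): no bracket -> illegal
(6,1): no bracket -> illegal
(6,2): flips 1 -> legal
(6,3): no bracket -> illegal
(6,5): no bracket -> illegal
(6,7): no bracket -> illegal
(7,5): no bracket -> illegal
(7,6): no bracket -> illegal
(7,7): no bracket -> illegal
W mobility = 9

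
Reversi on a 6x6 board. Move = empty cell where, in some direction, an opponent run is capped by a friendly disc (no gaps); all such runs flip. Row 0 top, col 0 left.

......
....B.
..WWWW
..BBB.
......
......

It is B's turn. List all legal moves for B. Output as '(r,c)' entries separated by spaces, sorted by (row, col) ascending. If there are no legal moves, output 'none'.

(1,1): flips 1 -> legal
(1,2): flips 2 -> legal
(1,3): flips 1 -> legal
(1,5): flips 1 -> legal
(2,1): no bracket -> illegal
(3,1): no bracket -> illegal
(3,5): no bracket -> illegal

Answer: (1,1) (1,2) (1,3) (1,5)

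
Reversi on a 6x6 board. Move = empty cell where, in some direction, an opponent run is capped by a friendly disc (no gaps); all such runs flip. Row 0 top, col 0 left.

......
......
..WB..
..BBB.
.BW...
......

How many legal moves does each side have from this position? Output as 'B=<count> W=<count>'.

Answer: B=6 W=3

Derivation:
-- B to move --
(1,1): flips 1 -> legal
(1,2): flips 1 -> legal
(1,3): no bracket -> illegal
(2,1): flips 1 -> legal
(3,1): no bracket -> illegal
(4,3): flips 1 -> legal
(5,1): flips 1 -> legal
(5,2): flips 1 -> legal
(5,3): no bracket -> illegal
B mobility = 6
-- W to move --
(1,2): no bracket -> illegal
(1,3): no bracket -> illegal
(1,4): no bracket -> illegal
(2,1): no bracket -> illegal
(2,4): flips 2 -> legal
(2,5): no bracket -> illegal
(3,0): no bracket -> illegal
(3,1): no bracket -> illegal
(3,5): no bracket -> illegal
(4,0): flips 1 -> legal
(4,3): no bracket -> illegal
(4,4): flips 1 -> legal
(4,5): no bracket -> illegal
(5,0): no bracket -> illegal
(5,1): no bracket -> illegal
(5,2): no bracket -> illegal
W mobility = 3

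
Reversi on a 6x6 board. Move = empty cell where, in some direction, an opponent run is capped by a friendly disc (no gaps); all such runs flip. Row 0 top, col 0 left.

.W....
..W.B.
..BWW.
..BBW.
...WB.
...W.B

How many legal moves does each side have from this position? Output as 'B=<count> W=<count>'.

Answer: B=7 W=9

Derivation:
-- B to move --
(0,0): no bracket -> illegal
(0,2): flips 1 -> legal
(0,3): no bracket -> illegal
(1,0): no bracket -> illegal
(1,1): no bracket -> illegal
(1,3): flips 1 -> legal
(1,5): flips 1 -> legal
(2,1): no bracket -> illegal
(2,5): flips 2 -> legal
(3,5): flips 1 -> legal
(4,2): flips 1 -> legal
(4,5): no bracket -> illegal
(5,2): no bracket -> illegal
(5,4): flips 1 -> legal
B mobility = 7
-- W to move --
(0,3): no bracket -> illegal
(0,4): flips 1 -> legal
(0,5): flips 1 -> legal
(1,1): no bracket -> illegal
(1,3): no bracket -> illegal
(1,5): no bracket -> illegal
(2,1): flips 2 -> legal
(2,5): no bracket -> illegal
(3,1): flips 2 -> legal
(3,5): flips 1 -> legal
(4,1): flips 1 -> legal
(4,2): flips 3 -> legal
(4,5): flips 1 -> legal
(5,4): flips 1 -> legal
W mobility = 9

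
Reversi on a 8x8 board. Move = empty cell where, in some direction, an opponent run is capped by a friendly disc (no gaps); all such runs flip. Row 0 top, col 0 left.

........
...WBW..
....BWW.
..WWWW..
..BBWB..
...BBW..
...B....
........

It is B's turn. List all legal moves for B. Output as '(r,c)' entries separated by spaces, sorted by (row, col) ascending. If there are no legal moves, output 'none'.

(0,2): flips 1 -> legal
(0,3): no bracket -> illegal
(0,4): no bracket -> illegal
(0,5): flips 3 -> legal
(0,6): flips 1 -> legal
(1,2): flips 1 -> legal
(1,6): flips 3 -> legal
(1,7): flips 3 -> legal
(2,1): flips 1 -> legal
(2,2): flips 1 -> legal
(2,3): flips 2 -> legal
(2,7): flips 2 -> legal
(3,1): no bracket -> illegal
(3,6): flips 1 -> legal
(3,7): no bracket -> illegal
(4,1): no bracket -> illegal
(4,6): flips 1 -> legal
(5,6): flips 1 -> legal
(6,4): no bracket -> illegal
(6,5): flips 1 -> legal
(6,6): no bracket -> illegal

Answer: (0,2) (0,5) (0,6) (1,2) (1,6) (1,7) (2,1) (2,2) (2,3) (2,7) (3,6) (4,6) (5,6) (6,5)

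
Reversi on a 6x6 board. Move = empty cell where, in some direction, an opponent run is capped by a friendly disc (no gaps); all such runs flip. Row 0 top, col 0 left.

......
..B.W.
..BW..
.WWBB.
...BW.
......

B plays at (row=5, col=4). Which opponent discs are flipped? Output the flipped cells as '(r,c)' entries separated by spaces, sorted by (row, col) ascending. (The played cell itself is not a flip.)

Dir NW: first cell 'B' (not opp) -> no flip
Dir N: opp run (4,4) capped by B -> flip
Dir NE: first cell '.' (not opp) -> no flip
Dir W: first cell '.' (not opp) -> no flip
Dir E: first cell '.' (not opp) -> no flip
Dir SW: edge -> no flip
Dir S: edge -> no flip
Dir SE: edge -> no flip

Answer: (4,4)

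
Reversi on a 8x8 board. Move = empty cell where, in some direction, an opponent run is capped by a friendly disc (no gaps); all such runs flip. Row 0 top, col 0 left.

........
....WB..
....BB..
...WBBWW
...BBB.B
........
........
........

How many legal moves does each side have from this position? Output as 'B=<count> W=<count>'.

Answer: B=8 W=6

Derivation:
-- B to move --
(0,3): flips 1 -> legal
(0,4): flips 1 -> legal
(0,5): no bracket -> illegal
(1,3): flips 1 -> legal
(2,2): flips 1 -> legal
(2,3): flips 1 -> legal
(2,6): no bracket -> illegal
(2,7): flips 2 -> legal
(3,2): flips 1 -> legal
(4,2): flips 1 -> legal
(4,6): no bracket -> illegal
B mobility = 8
-- W to move --
(0,4): no bracket -> illegal
(0,5): no bracket -> illegal
(0,6): flips 2 -> legal
(1,3): no bracket -> illegal
(1,6): flips 1 -> legal
(2,3): no bracket -> illegal
(2,6): no bracket -> illegal
(3,2): no bracket -> illegal
(4,2): no bracket -> illegal
(4,6): no bracket -> illegal
(5,2): no bracket -> illegal
(5,3): flips 1 -> legal
(5,4): flips 4 -> legal
(5,5): flips 1 -> legal
(5,6): no bracket -> illegal
(5,7): flips 1 -> legal
W mobility = 6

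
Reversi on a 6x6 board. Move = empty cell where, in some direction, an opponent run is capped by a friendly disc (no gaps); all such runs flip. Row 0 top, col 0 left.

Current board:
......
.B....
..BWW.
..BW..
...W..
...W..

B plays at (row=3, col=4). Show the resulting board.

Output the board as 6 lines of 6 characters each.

Answer: ......
.B....
..BWW.
..BBB.
...W..
...W..

Derivation:
Place B at (3,4); scan 8 dirs for brackets.
Dir NW: opp run (2,3), next='.' -> no flip
Dir N: opp run (2,4), next='.' -> no flip
Dir NE: first cell '.' (not opp) -> no flip
Dir W: opp run (3,3) capped by B -> flip
Dir E: first cell '.' (not opp) -> no flip
Dir SW: opp run (4,3), next='.' -> no flip
Dir S: first cell '.' (not opp) -> no flip
Dir SE: first cell '.' (not opp) -> no flip
All flips: (3,3)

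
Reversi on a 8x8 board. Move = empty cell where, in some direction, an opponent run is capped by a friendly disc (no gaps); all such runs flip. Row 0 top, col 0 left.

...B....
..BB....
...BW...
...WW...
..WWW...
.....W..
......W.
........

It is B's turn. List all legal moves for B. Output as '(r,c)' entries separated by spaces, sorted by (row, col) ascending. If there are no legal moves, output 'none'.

Answer: (2,5) (3,5) (4,5) (5,3)

Derivation:
(1,4): no bracket -> illegal
(1,5): no bracket -> illegal
(2,2): no bracket -> illegal
(2,5): flips 1 -> legal
(3,1): no bracket -> illegal
(3,2): no bracket -> illegal
(3,5): flips 1 -> legal
(4,1): no bracket -> illegal
(4,5): flips 1 -> legal
(4,6): no bracket -> illegal
(5,1): no bracket -> illegal
(5,2): no bracket -> illegal
(5,3): flips 2 -> legal
(5,4): no bracket -> illegal
(5,6): no bracket -> illegal
(5,7): no bracket -> illegal
(6,4): no bracket -> illegal
(6,5): no bracket -> illegal
(6,7): no bracket -> illegal
(7,5): no bracket -> illegal
(7,6): no bracket -> illegal
(7,7): no bracket -> illegal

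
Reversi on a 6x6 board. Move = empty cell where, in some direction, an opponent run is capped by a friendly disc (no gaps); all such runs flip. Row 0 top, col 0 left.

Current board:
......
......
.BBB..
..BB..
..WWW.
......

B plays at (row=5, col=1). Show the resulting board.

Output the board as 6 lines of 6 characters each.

Answer: ......
......
.BBB..
..BB..
..BWW.
.B....

Derivation:
Place B at (5,1); scan 8 dirs for brackets.
Dir NW: first cell '.' (not opp) -> no flip
Dir N: first cell '.' (not opp) -> no flip
Dir NE: opp run (4,2) capped by B -> flip
Dir W: first cell '.' (not opp) -> no flip
Dir E: first cell '.' (not opp) -> no flip
Dir SW: edge -> no flip
Dir S: edge -> no flip
Dir SE: edge -> no flip
All flips: (4,2)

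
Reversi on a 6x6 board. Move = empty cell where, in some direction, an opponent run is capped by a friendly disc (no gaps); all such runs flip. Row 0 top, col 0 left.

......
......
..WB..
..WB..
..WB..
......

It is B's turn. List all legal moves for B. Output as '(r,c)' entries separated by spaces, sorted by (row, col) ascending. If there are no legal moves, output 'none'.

Answer: (1,1) (2,1) (3,1) (4,1) (5,1)

Derivation:
(1,1): flips 1 -> legal
(1,2): no bracket -> illegal
(1,3): no bracket -> illegal
(2,1): flips 2 -> legal
(3,1): flips 1 -> legal
(4,1): flips 2 -> legal
(5,1): flips 1 -> legal
(5,2): no bracket -> illegal
(5,3): no bracket -> illegal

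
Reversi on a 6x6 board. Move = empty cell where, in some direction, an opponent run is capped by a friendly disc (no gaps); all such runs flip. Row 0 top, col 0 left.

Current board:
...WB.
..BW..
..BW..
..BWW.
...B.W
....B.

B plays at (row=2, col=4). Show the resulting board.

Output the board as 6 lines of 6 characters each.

Place B at (2,4); scan 8 dirs for brackets.
Dir NW: opp run (1,3), next='.' -> no flip
Dir N: first cell '.' (not opp) -> no flip
Dir NE: first cell '.' (not opp) -> no flip
Dir W: opp run (2,3) capped by B -> flip
Dir E: first cell '.' (not opp) -> no flip
Dir SW: opp run (3,3), next='.' -> no flip
Dir S: opp run (3,4), next='.' -> no flip
Dir SE: first cell '.' (not opp) -> no flip
All flips: (2,3)

Answer: ...WB.
..BW..
..BBB.
..BWW.
...B.W
....B.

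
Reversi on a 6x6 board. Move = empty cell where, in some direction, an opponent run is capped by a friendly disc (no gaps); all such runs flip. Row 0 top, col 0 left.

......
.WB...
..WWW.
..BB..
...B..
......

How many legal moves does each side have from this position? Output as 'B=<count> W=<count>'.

-- B to move --
(0,0): flips 2 -> legal
(0,1): no bracket -> illegal
(0,2): no bracket -> illegal
(1,0): flips 1 -> legal
(1,3): flips 1 -> legal
(1,4): flips 1 -> legal
(1,5): flips 1 -> legal
(2,0): no bracket -> illegal
(2,1): no bracket -> illegal
(2,5): no bracket -> illegal
(3,1): no bracket -> illegal
(3,4): flips 1 -> legal
(3,5): no bracket -> illegal
B mobility = 6
-- W to move --
(0,1): flips 1 -> legal
(0,2): flips 1 -> legal
(0,3): no bracket -> illegal
(1,3): flips 1 -> legal
(2,1): no bracket -> illegal
(3,1): no bracket -> illegal
(3,4): no bracket -> illegal
(4,1): flips 1 -> legal
(4,2): flips 2 -> legal
(4,4): flips 1 -> legal
(5,2): no bracket -> illegal
(5,3): flips 2 -> legal
(5,4): no bracket -> illegal
W mobility = 7

Answer: B=6 W=7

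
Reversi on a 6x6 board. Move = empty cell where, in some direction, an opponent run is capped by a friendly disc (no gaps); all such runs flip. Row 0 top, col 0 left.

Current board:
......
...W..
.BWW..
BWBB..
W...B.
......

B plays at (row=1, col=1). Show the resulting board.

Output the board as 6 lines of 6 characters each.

Place B at (1,1); scan 8 dirs for brackets.
Dir NW: first cell '.' (not opp) -> no flip
Dir N: first cell '.' (not opp) -> no flip
Dir NE: first cell '.' (not opp) -> no flip
Dir W: first cell '.' (not opp) -> no flip
Dir E: first cell '.' (not opp) -> no flip
Dir SW: first cell '.' (not opp) -> no flip
Dir S: first cell 'B' (not opp) -> no flip
Dir SE: opp run (2,2) capped by B -> flip
All flips: (2,2)

Answer: ......
.B.W..
.BBW..
BWBB..
W...B.
......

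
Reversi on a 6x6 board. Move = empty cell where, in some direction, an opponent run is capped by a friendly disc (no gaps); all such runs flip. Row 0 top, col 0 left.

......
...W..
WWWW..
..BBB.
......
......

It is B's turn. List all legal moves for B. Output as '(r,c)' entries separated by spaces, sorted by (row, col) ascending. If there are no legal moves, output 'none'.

Answer: (0,3) (1,0) (1,1) (1,2) (1,4)

Derivation:
(0,2): no bracket -> illegal
(0,3): flips 2 -> legal
(0,4): no bracket -> illegal
(1,0): flips 1 -> legal
(1,1): flips 1 -> legal
(1,2): flips 2 -> legal
(1,4): flips 1 -> legal
(2,4): no bracket -> illegal
(3,0): no bracket -> illegal
(3,1): no bracket -> illegal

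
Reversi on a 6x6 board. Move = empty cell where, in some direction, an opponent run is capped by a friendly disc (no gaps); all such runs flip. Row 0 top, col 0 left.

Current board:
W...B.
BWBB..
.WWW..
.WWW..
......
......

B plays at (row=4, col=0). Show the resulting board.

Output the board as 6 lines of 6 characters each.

Answer: W...B.
BWBB..
.WBW..
.BWW..
B.....
......

Derivation:
Place B at (4,0); scan 8 dirs for brackets.
Dir NW: edge -> no flip
Dir N: first cell '.' (not opp) -> no flip
Dir NE: opp run (3,1) (2,2) capped by B -> flip
Dir W: edge -> no flip
Dir E: first cell '.' (not opp) -> no flip
Dir SW: edge -> no flip
Dir S: first cell '.' (not opp) -> no flip
Dir SE: first cell '.' (not opp) -> no flip
All flips: (2,2) (3,1)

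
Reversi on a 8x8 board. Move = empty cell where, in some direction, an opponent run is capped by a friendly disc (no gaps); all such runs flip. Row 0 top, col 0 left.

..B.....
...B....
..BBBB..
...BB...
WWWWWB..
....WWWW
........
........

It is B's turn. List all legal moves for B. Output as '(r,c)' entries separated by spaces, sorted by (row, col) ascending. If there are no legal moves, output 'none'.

Answer: (5,1) (5,2) (5,3) (6,3) (6,4) (6,5) (6,6) (6,7)

Derivation:
(3,0): no bracket -> illegal
(3,1): no bracket -> illegal
(3,2): no bracket -> illegal
(3,5): no bracket -> illegal
(4,6): no bracket -> illegal
(4,7): no bracket -> illegal
(5,0): no bracket -> illegal
(5,1): flips 1 -> legal
(5,2): flips 1 -> legal
(5,3): flips 1 -> legal
(6,3): flips 1 -> legal
(6,4): flips 2 -> legal
(6,5): flips 1 -> legal
(6,6): flips 2 -> legal
(6,7): flips 1 -> legal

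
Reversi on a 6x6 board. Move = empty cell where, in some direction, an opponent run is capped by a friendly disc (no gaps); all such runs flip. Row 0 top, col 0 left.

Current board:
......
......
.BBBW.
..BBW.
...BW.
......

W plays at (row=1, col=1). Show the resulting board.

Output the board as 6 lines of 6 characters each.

Place W at (1,1); scan 8 dirs for brackets.
Dir NW: first cell '.' (not opp) -> no flip
Dir N: first cell '.' (not opp) -> no flip
Dir NE: first cell '.' (not opp) -> no flip
Dir W: first cell '.' (not opp) -> no flip
Dir E: first cell '.' (not opp) -> no flip
Dir SW: first cell '.' (not opp) -> no flip
Dir S: opp run (2,1), next='.' -> no flip
Dir SE: opp run (2,2) (3,3) capped by W -> flip
All flips: (2,2) (3,3)

Answer: ......
.W....
.BWBW.
..BWW.
...BW.
......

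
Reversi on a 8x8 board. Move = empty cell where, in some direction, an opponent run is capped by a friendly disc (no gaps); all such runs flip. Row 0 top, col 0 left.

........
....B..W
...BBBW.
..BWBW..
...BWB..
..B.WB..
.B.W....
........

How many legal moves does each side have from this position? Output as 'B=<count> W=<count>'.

-- B to move --
(0,6): no bracket -> illegal
(0,7): no bracket -> illegal
(1,5): no bracket -> illegal
(1,6): no bracket -> illegal
(2,2): flips 2 -> legal
(2,7): flips 1 -> legal
(3,6): flips 1 -> legal
(3,7): no bracket -> illegal
(4,2): flips 1 -> legal
(4,6): flips 1 -> legal
(5,3): flips 1 -> legal
(6,2): no bracket -> illegal
(6,4): flips 2 -> legal
(6,5): flips 1 -> legal
(7,2): flips 2 -> legal
(7,3): no bracket -> illegal
(7,4): flips 1 -> legal
B mobility = 10
-- W to move --
(0,3): no bracket -> illegal
(0,4): flips 3 -> legal
(0,5): no bracket -> illegal
(1,2): no bracket -> illegal
(1,3): flips 2 -> legal
(1,5): flips 2 -> legal
(1,6): no bracket -> illegal
(2,1): flips 2 -> legal
(2,2): flips 3 -> legal
(3,1): flips 1 -> legal
(3,6): flips 1 -> legal
(4,1): flips 1 -> legal
(4,2): flips 1 -> legal
(4,6): flips 1 -> legal
(5,0): no bracket -> illegal
(5,1): no bracket -> illegal
(5,3): flips 1 -> legal
(5,6): flips 1 -> legal
(6,0): no bracket -> illegal
(6,2): no bracket -> illegal
(6,4): no bracket -> illegal
(6,5): flips 2 -> legal
(6,6): flips 1 -> legal
(7,0): no bracket -> illegal
(7,1): no bracket -> illegal
(7,2): no bracket -> illegal
W mobility = 14

Answer: B=10 W=14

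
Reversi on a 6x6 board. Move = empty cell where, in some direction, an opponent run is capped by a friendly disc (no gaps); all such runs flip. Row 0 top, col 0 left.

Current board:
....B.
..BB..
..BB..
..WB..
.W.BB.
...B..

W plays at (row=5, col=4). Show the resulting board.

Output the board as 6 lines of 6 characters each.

Answer: ....B.
..BB..
..BB..
..WB..
.W.WB.
...BW.

Derivation:
Place W at (5,4); scan 8 dirs for brackets.
Dir NW: opp run (4,3) capped by W -> flip
Dir N: opp run (4,4), next='.' -> no flip
Dir NE: first cell '.' (not opp) -> no flip
Dir W: opp run (5,3), next='.' -> no flip
Dir E: first cell '.' (not opp) -> no flip
Dir SW: edge -> no flip
Dir S: edge -> no flip
Dir SE: edge -> no flip
All flips: (4,3)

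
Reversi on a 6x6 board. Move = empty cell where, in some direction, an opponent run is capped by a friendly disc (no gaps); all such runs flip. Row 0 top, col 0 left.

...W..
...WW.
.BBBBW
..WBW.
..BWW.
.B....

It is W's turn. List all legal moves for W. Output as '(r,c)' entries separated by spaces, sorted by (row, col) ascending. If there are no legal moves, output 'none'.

Answer: (1,0) (1,1) (1,2) (2,0) (3,1) (3,5) (4,1) (5,2)

Derivation:
(1,0): flips 1 -> legal
(1,1): flips 2 -> legal
(1,2): flips 2 -> legal
(1,5): no bracket -> illegal
(2,0): flips 4 -> legal
(3,0): no bracket -> illegal
(3,1): flips 1 -> legal
(3,5): flips 1 -> legal
(4,0): no bracket -> illegal
(4,1): flips 1 -> legal
(5,0): no bracket -> illegal
(5,2): flips 1 -> legal
(5,3): no bracket -> illegal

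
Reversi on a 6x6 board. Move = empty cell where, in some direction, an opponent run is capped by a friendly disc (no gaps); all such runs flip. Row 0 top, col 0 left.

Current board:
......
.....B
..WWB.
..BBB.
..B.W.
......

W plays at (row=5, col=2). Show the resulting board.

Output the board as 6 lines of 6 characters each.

Answer: ......
.....B
..WWB.
..WBB.
..W.W.
..W...

Derivation:
Place W at (5,2); scan 8 dirs for brackets.
Dir NW: first cell '.' (not opp) -> no flip
Dir N: opp run (4,2) (3,2) capped by W -> flip
Dir NE: first cell '.' (not opp) -> no flip
Dir W: first cell '.' (not opp) -> no flip
Dir E: first cell '.' (not opp) -> no flip
Dir SW: edge -> no flip
Dir S: edge -> no flip
Dir SE: edge -> no flip
All flips: (3,2) (4,2)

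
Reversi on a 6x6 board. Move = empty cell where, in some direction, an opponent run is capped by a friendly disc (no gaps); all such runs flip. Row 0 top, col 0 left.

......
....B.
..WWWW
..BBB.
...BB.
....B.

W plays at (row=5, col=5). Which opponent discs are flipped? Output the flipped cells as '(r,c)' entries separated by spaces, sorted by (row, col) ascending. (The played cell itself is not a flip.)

Dir NW: opp run (4,4) (3,3) capped by W -> flip
Dir N: first cell '.' (not opp) -> no flip
Dir NE: edge -> no flip
Dir W: opp run (5,4), next='.' -> no flip
Dir E: edge -> no flip
Dir SW: edge -> no flip
Dir S: edge -> no flip
Dir SE: edge -> no flip

Answer: (3,3) (4,4)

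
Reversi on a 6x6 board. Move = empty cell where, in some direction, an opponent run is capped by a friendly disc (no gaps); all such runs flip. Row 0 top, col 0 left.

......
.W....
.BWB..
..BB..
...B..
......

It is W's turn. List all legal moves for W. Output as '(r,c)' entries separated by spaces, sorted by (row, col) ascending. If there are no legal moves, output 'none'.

Answer: (2,0) (2,4) (3,1) (4,2) (4,4)

Derivation:
(1,0): no bracket -> illegal
(1,2): no bracket -> illegal
(1,3): no bracket -> illegal
(1,4): no bracket -> illegal
(2,0): flips 1 -> legal
(2,4): flips 1 -> legal
(3,0): no bracket -> illegal
(3,1): flips 1 -> legal
(3,4): no bracket -> illegal
(4,1): no bracket -> illegal
(4,2): flips 1 -> legal
(4,4): flips 1 -> legal
(5,2): no bracket -> illegal
(5,3): no bracket -> illegal
(5,4): no bracket -> illegal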